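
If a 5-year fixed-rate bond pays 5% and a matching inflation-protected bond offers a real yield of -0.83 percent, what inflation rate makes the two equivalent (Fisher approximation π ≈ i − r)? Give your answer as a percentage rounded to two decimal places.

π ≈ i − r = 5% − (-0.83%) → 5.83%.

5.83%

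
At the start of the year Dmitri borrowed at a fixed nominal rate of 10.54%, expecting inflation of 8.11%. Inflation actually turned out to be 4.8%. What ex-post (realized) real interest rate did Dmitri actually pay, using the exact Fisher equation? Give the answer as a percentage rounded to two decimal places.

Ex-post: (1 + 0.1054)/(1 + 0.0480) − 1 = 5.4771%
So the realized real rate is 5.48%.

5.48%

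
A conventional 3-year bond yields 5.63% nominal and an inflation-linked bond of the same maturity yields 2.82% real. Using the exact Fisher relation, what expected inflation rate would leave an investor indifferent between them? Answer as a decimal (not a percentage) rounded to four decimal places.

0.0273

(1 + π) = (1 + i)/(1 + r) = 1.05630 / 1.02820 = 1.027329
Break-even inflation = 1.027329 − 1 → 0.0273.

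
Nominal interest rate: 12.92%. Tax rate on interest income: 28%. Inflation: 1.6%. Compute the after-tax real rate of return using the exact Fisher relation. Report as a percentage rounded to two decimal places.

7.58%

After-tax nominal return = 12.92% × (1 − 0.28) = 9.3024%.
1 + r = 1.093024 / 1.01600 = 1.075811
After-tax real rate = 1.075811 − 1 → 7.58%.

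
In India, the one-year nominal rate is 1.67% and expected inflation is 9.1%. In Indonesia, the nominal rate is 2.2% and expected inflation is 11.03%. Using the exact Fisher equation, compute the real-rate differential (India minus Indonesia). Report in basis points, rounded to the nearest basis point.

India: (1 + 0.0167)/(1 + 0.0910) − 1 = -6.8103%
Indonesia: (1 + 0.0220)/(1 + 0.1103) − 1 = -7.9528%
Differential = -6.8103% − (-7.9528%) = 1.1425% → 114 basis points.

114 basis points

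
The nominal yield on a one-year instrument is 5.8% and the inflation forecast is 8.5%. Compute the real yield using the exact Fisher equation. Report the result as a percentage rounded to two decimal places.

-2.49%

1 + r = 1.05800 / 1.08500 = 0.975115
r = 0.975115 − 1 = -2.4885%, i.e. -2.49%.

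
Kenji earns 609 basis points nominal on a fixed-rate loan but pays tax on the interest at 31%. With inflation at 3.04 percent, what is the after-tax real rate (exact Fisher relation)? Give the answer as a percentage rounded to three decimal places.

After-tax nominal return = 6.09% × (1 − 0.31) = 4.2021%.
1 + r = 1.042021 / 1.03040 = 1.011278
After-tax real rate = 1.011278 − 1 → 1.128%.

1.128%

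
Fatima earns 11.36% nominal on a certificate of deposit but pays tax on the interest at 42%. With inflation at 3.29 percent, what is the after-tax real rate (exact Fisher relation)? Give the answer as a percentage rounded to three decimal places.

3.194%

After-tax nominal return = 11.36% × (1 − 0.42) = 6.5888%.
1 + r = 1.065888 / 1.03290 = 1.031937
After-tax real rate = 1.031937 − 1 → 3.194%.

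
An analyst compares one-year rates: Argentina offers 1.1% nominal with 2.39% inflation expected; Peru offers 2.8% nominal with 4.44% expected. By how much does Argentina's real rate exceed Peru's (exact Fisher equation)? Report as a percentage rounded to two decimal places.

Argentina: (1 + 0.0110)/(1 + 0.0239) − 1 = -1.2599%
Peru: (1 + 0.0280)/(1 + 0.0444) − 1 = -1.5703%
Differential = -1.2599% − (-1.5703%) = 0.3104% → 0.31%.

0.31%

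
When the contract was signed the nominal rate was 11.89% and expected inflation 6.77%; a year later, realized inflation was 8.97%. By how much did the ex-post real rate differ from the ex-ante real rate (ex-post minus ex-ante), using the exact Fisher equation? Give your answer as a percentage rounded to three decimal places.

Ex-ante: (1 + 0.1189)/(1 + 0.0677) − 1 = 4.7954%
Ex-post: (1 + 0.1189)/(1 + 0.0897) − 1 = 2.6796%
Difference (ex-post − ex-ante) = -2.1157% → -2.116%.

-2.116%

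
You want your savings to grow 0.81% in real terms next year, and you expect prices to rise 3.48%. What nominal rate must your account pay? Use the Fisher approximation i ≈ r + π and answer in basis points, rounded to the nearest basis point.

429 basis points

i ≈ r + π = 0.81% + 3.48% = 429 basis points.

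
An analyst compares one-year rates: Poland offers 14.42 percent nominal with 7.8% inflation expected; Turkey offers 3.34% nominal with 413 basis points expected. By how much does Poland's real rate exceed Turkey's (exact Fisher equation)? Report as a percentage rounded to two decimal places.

6.90%

Poland: (1 + 0.1442)/(1 + 0.0780) − 1 = 6.1410%
Turkey: (1 + 0.0334)/(1 + 0.0413) − 1 = -0.7587%
Differential = 6.1410% − (-0.7587%) = 6.8997% → 6.90%.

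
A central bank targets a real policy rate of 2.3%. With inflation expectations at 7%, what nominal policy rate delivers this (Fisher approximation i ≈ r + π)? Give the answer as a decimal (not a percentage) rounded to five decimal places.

0.09300

i ≈ r + π = 2.3% + 7% = 0.09300.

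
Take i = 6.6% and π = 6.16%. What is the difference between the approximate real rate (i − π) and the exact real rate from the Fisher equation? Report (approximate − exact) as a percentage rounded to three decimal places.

0.026%

Approximate: r ≈ 6.600% − 6.160% = 0.4400%
Exact: (1 + 0.0660)/(1 + 0.0616) − 1 = 0.41447%
Error = 0.4400% − 0.41447% = 0.02553% → 0.026%.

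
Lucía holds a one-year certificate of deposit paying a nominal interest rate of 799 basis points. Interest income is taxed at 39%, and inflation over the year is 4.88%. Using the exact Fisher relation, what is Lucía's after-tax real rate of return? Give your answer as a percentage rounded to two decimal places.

-0.01%

After-tax nominal return = 7.99% × (1 − 0.39) = 4.8739%.
1 + r = 1.048739 / 1.04880 = 0.999942
After-tax real rate = 0.999942 − 1 → -0.01%.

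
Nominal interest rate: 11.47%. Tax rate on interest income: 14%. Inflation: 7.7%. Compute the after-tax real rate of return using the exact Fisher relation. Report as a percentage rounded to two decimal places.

2.01%

After-tax nominal return = 11.47% × (1 − 0.14) = 9.8642%.
1 + r = 1.098642 / 1.07700 = 1.020095
After-tax real rate = 1.020095 − 1 → 2.01%.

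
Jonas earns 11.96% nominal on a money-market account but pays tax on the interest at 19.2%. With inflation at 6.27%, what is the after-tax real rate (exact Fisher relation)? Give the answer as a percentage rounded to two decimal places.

After-tax nominal return = 11.96% × (1 − 0.192) = 9.66368%.
1 + r = 1.0966368 / 1.06270 = 1.031935
After-tax real rate = 1.031935 − 1 → 3.19%.

3.19%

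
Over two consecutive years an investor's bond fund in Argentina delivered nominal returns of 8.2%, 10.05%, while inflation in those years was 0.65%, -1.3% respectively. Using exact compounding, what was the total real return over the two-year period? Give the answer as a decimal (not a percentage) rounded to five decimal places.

Nominal growth factor = 1.0820 × 1.1005 = 1.190741
Price-level growth factor = 1.0065 × 0.9870 = 0.993416
Real growth factor = 1.190741 / 0.993416 = 1.198633
Total real return = 1.198633 − 1 → 0.19863.

0.19863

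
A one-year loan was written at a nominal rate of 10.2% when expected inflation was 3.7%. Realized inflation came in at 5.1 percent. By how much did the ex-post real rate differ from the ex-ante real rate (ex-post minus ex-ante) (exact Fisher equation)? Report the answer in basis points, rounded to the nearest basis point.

-142 basis points

Ex-ante: (1 + 0.1020)/(1 + 0.0370) − 1 = 6.2681%
Ex-post: (1 + 0.1020)/(1 + 0.0510) − 1 = 4.8525%
Difference (ex-post − ex-ante) = -1.4156% → -142 basis points.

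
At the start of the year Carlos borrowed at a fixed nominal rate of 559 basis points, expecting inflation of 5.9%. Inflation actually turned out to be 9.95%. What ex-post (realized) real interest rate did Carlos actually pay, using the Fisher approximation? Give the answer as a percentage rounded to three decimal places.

Ex-post: 5.59% − 9.95% = -4.360%
So the realized real rate is -4.360%.

-4.360%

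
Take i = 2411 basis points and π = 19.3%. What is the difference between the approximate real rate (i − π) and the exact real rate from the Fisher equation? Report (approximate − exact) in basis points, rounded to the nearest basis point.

Approximate: r ≈ 24.110% − 19.300% = 4.8100%
Exact: (1 + 0.2411)/(1 + 0.1930) − 1 = 4.0319%
Error = 4.8100% − 4.0319% = 0.7781% → 78 basis points.

78 basis points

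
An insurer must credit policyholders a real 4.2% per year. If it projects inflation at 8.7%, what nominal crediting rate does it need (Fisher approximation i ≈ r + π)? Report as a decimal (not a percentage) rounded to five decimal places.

i ≈ r + π = 4.2% + 8.7% = 0.12900.

0.12900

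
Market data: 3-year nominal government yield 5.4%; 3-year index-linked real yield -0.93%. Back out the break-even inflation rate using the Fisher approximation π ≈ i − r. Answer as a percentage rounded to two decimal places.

6.33%

π ≈ i − r = 5.4% − (-0.93%) → 6.33%.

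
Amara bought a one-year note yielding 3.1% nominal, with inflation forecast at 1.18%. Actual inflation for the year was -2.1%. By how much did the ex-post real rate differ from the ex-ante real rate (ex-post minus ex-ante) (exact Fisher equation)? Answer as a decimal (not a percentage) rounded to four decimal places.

0.0341

Ex-ante: (1 + 0.0310)/(1 + 0.0118) − 1 = 1.8976%
Ex-post: (1 + 0.0310)/(1 − 0.0210) − 1 = 5.3115%
Difference (ex-post − ex-ante) = 3.4139% → 0.0341.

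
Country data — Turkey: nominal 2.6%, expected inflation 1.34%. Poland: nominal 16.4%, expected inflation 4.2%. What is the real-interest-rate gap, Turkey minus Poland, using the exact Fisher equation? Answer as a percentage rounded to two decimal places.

-10.46%

Turkey: (1 + 0.0260)/(1 + 0.0134) − 1 = 1.2433%
Poland: (1 + 0.1640)/(1 + 0.0420) − 1 = 11.7083%
Differential = 1.2433% − 11.7083% = -10.4649% → -10.46%.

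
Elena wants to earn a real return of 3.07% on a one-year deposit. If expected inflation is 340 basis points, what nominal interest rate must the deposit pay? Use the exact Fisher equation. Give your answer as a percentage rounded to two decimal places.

6.57%

(1 + i) = (1 + r)(1 + π) = 1.03070 × 1.03400 = 1.0657438
i = 1.0657438 − 1, so the required nominal rate is 6.57%.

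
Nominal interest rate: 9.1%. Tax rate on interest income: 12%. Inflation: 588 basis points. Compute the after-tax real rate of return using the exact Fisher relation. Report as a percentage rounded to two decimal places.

2.01%

After-tax nominal return = 9.1% × (1 − 0.12) = 8.0080%.
1 + r = 1.08008 / 1.05880 = 1.020098
After-tax real rate = 1.020098 − 1 → 2.01%.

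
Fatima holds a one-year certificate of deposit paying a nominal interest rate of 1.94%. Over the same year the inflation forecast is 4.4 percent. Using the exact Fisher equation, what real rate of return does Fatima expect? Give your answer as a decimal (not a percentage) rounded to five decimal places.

-0.02356

By the Fisher equation, 1 + r = (1 + i)/(1 + π).
1 + r = 1.01940 / 1.04400 = 0.976437
r = 0.976437 − 1 = -2.3563%, i.e. -0.02356.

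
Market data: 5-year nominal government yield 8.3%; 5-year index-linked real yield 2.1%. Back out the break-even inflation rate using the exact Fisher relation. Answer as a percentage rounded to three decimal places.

(1 + π) = (1 + i)/(1 + r) = 1.08300 / 1.02100 = 1.0607248
Break-even inflation = 1.0607248 − 1 → 6.072%.

6.072%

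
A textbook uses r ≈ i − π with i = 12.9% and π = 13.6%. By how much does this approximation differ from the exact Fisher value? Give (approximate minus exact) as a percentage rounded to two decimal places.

-0.08%

Approximate: r ≈ 12.900% − 13.600% = -0.7000%
Exact: (1 + 0.1290)/(1 + 0.1360) − 1 = -0.6162%
Error = -0.7000% − (-0.6162%) = -0.0838% → -0.08%.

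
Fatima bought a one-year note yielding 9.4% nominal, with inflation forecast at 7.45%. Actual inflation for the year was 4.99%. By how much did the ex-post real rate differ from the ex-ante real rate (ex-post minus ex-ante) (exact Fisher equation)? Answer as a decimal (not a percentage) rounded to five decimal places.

0.02386

Ex-ante: (1 + 0.0940)/(1 + 0.0745) − 1 = 1.8148%
Ex-post: (1 + 0.0940)/(1 + 0.0499) − 1 = 4.2004%
Difference (ex-post − ex-ante) = 2.3856% → 0.02386.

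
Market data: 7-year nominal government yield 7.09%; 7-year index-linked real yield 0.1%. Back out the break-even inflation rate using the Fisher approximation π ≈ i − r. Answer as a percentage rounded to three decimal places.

π ≈ i − r = 7.09% − 0.1% → 6.990%.

6.990%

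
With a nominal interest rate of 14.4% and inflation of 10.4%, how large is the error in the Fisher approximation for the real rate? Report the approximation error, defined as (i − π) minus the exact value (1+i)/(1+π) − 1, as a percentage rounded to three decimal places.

0.377%

Approximate: r ≈ 14.400% − 10.400% = 4.0000%
Exact: (1 + 0.1440)/(1 + 0.1040) − 1 = 3.6232%
Error = 4.0000% − 3.6232% = 0.3768% → 0.377%.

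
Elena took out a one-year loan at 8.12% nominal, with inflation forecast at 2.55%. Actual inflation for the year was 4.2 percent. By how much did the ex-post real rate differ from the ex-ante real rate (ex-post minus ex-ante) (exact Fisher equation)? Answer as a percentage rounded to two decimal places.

-1.67%

Ex-ante: (1 + 0.0812)/(1 + 0.0255) − 1 = 5.4315%
Ex-post: (1 + 0.0812)/(1 + 0.0420) − 1 = 3.7620%
Difference (ex-post − ex-ante) = -1.6695% → -1.67%.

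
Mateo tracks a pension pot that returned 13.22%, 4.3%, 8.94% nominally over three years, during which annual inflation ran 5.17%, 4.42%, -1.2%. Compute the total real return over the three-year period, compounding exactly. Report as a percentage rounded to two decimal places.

18.57%

Compound the nominal returns: 1.1322 × 1.0430 × 1.0894 = 1.286456.
Compound inflation: 1.0517 × 1.0442 × 0.9880 = 1.085007.
Deflate: 1.286456 / 1.085007 = 1.185666.
Total real return = 1.185666 − 1 → 18.57%.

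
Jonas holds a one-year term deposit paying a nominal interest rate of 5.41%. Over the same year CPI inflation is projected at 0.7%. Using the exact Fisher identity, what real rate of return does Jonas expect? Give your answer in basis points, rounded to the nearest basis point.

468 basis points

1 + r = 1.05410 / 1.00700 = 1.046773
r = 1.046773 − 1 = 4.6773%, i.e. 468 basis points.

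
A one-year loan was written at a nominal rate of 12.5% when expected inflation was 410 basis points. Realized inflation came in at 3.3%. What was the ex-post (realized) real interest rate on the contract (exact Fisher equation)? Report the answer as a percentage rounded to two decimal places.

Ex-post: (1 + 0.1250)/(1 + 0.0330) − 1 = 8.9061%
So the realized real rate is 8.91%.

8.91%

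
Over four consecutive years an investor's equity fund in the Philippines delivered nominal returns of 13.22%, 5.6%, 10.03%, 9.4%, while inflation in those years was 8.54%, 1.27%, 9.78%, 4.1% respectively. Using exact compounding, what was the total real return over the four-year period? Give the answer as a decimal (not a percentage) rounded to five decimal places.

0.14570

Compound the nominal returns: 1.1322 × 1.0560 × 1.1003 × 1.0940 = 1.439181.
Compound inflation: 1.0854 × 1.0127 × 1.0978 × 1.0410 = 1.256159.
Deflate: 1.439181 / 1.256159 = 1.145700.
Total real return = 1.145700 − 1 → 0.14570.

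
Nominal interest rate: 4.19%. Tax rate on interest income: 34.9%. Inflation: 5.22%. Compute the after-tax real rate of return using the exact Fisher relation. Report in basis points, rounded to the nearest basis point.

-237 basis points

After-tax nominal return = 4.19% × (1 − 0.349) = 2.72769%.
1 + r = 1.0272769 / 1.05220 = 0.976313
After-tax real rate = 0.976313 − 1 → -237 basis points.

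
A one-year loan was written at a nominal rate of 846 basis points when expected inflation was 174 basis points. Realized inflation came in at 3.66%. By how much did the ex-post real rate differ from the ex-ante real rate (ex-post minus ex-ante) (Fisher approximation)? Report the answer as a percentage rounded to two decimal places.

Ex-ante: 8.46% − 1.74% = 6.720%
Ex-post: 8.46% − 3.66% = 4.800%
Difference (ex-post − ex-ante) = -1.9200% → -1.92%.

-1.92%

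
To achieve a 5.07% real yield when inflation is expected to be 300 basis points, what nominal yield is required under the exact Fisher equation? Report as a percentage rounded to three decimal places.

8.222%

(1 + i) = (1 + r)(1 + π) = 1.05070 × 1.03000 = 1.082221
i = 1.082221 − 1, so the required nominal rate is 8.222%.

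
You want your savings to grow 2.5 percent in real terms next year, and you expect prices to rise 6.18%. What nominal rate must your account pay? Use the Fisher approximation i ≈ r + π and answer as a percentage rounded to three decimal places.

8.680%

i ≈ r + π = 2.5% + 6.18% = 8.680%.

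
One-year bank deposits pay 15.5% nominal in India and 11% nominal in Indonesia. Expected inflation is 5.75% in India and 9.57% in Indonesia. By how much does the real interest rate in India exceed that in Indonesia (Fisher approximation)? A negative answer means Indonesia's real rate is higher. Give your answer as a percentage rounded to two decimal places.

India: 15.5% − 5.75% = 9.750%
Indonesia: 11% − 9.57% = 1.430%
Differential = 8.320% → 8.32%.

8.32%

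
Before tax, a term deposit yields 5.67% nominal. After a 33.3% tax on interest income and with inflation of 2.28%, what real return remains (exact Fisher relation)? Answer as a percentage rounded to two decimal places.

1.47%

After-tax nominal return = 5.67% × (1 − 0.333) = 3.78189%.
1 + r = 1.0378189 / 1.02280 = 1.014684
After-tax real rate = 1.014684 − 1 → 1.47%.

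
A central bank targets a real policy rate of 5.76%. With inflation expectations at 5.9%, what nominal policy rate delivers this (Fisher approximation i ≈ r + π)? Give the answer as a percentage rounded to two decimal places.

11.66%

i ≈ r + π = 5.76% + 5.9% = 11.66%.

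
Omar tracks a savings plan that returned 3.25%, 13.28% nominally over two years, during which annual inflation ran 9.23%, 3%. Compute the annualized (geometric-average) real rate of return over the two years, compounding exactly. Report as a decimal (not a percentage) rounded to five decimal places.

Nominal growth factor = 1.0325 × 1.1328 = 1.169616000
Price-level growth factor = 1.0923 × 1.0300 = 1.125069000
Real growth factor = 1.169616000 / 1.125069000 = 1.039594905
Annualized real rate = 1.039594905^(1/2) − 1 = 1.96053% → 0.01961.

0.01961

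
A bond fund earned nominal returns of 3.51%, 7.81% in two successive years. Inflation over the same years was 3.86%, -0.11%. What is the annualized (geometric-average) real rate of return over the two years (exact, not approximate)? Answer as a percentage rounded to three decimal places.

Compound the nominal returns: 1.0351 × 1.0781 = 1.11594131.
Compound inflation: 1.0386 × 0.9989 = 1.03745754.
Deflate: 1.11594131 / 1.03745754 = 1.07565010.
Annualized real rate = 1.07565010^(1/2) − 1 = 3.7136% → 3.714%.

3.714%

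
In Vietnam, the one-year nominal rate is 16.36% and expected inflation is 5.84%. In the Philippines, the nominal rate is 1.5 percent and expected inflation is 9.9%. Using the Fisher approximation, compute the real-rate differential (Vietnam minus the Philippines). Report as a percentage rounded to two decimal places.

Vietnam: 16.36% − 5.84% = 10.520%
The Philippines: 1.5% − 9.9% = -8.400%
Differential = 18.920% → 18.92%.

18.92%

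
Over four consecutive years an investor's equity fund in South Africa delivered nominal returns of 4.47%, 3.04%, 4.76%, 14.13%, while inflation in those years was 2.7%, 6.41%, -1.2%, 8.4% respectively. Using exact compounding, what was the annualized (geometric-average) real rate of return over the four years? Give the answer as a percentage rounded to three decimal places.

2.403%

Compound the nominal returns: 1.0447 × 1.0304 × 1.0476 × 1.1413 = 1.28704210.
Compound inflation: 1.0270 × 1.0641 × 0.9880 × 1.0840 = 1.17041294.
Deflate: 1.28704210 / 1.17041294 = 1.09964787.
Annualized real rate = 1.09964787^(1/4) − 1 = 2.4032% → 2.403%.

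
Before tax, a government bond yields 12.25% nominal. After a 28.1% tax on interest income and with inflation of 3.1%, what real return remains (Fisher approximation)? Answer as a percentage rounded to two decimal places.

5.71%

After-tax nominal return = 12.25% × (1 − 0.281) = 8.80775%.
r ≈ 8.80775% − 3.1% → 5.71%.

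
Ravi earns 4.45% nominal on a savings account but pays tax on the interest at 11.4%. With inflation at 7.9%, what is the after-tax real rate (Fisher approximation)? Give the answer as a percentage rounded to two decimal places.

-3.96%

After-tax nominal return = 4.45% × (1 − 0.114) = 3.9427%.
r ≈ 3.9427% − 7.9% → -3.96%.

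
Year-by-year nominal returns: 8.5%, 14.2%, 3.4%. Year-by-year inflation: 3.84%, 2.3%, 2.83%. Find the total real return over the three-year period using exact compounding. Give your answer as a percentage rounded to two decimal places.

17.29%

Compound the nominal returns: 1.0850 × 1.1420 × 1.0340 = 1.281198.
Compound inflation: 1.0384 × 1.0230 × 1.0283 = 1.092346.
Deflate: 1.281198 / 1.092346 = 1.172887.
Total real return = 1.172887 − 1 → 17.29%.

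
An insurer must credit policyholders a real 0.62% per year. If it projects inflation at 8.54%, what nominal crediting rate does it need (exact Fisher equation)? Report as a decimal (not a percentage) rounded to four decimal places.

0.0921

(1 + i) = (1 + r)(1 + π) = 1.00620 × 1.08540 = 1.09212948
i = 1.09212948 − 1, so the required nominal rate is 0.0921.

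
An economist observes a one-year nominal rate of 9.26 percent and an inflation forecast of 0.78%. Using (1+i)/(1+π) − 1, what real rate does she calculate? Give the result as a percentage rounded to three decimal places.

8.414%

By the Fisher relation, 1 + r = (1 + i)/(1 + π).
1 + r = 1.09260 / 1.00780 = 1.084144
r = 1.084144 − 1 = 8.4144%, i.e. 8.414%.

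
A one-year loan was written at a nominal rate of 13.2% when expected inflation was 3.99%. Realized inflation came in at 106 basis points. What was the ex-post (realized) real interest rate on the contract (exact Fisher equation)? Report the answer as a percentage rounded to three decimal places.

Ex-post: (1 + 0.1320)/(1 + 0.0106) − 1 = 12.0127%
So the realized real rate is 12.013%.

12.013%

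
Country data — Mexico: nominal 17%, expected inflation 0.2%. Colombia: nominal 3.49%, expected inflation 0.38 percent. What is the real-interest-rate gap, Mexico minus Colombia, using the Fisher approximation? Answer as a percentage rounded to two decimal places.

Mexico: 17% − 0.2% = 16.800%
Colombia: 3.49% − 0.38% = 3.110%
Differential = 13.690% → 13.69%.

13.69%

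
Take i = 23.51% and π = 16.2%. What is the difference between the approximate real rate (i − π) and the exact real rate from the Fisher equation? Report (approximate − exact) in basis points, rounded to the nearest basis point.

Approximate: r ≈ 23.510% − 16.200% = 7.3100%
Exact: (1 + 0.2351)/(1 + 0.1620) − 1 = 6.2909%
Error = 7.3100% − 6.2909% = 1.0191% → 102 basis points.

102 basis points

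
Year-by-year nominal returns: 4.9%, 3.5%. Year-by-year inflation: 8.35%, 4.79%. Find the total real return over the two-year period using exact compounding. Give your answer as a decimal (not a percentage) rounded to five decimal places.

Compound the nominal returns: 1.0490 × 1.0350 = 1.085715.
Compound inflation: 1.0835 × 1.0479 = 1.135400.
Deflate: 1.085715 / 1.135400 = 0.956240.
Total real return = 0.956240 − 1 → -0.04376.

-0.04376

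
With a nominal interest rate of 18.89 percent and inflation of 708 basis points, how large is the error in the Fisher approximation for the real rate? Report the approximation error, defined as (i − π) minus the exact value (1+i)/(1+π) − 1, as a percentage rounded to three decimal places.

0.781%

Approximate: r ≈ 18.890% − 7.080% = 11.8100%
Exact: (1 + 0.1889)/(1 + 0.0708) − 1 = 11.0291%
Error = 11.8100% − 11.0291% = 0.7809% → 0.781%.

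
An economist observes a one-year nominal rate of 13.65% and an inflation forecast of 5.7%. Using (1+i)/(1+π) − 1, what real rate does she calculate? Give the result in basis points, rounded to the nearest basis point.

1 + r = 1.13650 / 1.05700 = 1.075213
r = 1.075213 − 1 = 7.5213%, i.e. 752 basis points.

752 basis points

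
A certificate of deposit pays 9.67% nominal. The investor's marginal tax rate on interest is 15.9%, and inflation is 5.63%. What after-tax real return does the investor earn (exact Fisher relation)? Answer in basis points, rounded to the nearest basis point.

After-tax nominal return = 9.67% × (1 − 0.159) = 8.13247%.
1 + r = 1.0813247 / 1.05630 = 1.023691
After-tax real rate = 1.023691 − 1 → 237 basis points.

237 basis points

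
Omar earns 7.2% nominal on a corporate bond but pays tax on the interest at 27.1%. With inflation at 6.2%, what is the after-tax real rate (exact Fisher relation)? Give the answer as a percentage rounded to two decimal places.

After-tax nominal return = 7.2% × (1 − 0.271) = 5.2488%.
1 + r = 1.052488 / 1.06200 = 0.991043
After-tax real rate = 0.991043 − 1 → -0.90%.

-0.90%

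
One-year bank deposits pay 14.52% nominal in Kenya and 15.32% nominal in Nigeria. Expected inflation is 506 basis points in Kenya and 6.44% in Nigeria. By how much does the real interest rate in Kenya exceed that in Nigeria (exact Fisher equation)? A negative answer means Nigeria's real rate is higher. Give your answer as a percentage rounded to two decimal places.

Kenya: (1 + 0.1452)/(1 + 0.0506) − 1 = 9.0044%
Nigeria: (1 + 0.1532)/(1 + 0.0644) − 1 = 8.3427%
Differential = 9.0044% − 8.3427% = 0.6617% → 0.66%.

0.66%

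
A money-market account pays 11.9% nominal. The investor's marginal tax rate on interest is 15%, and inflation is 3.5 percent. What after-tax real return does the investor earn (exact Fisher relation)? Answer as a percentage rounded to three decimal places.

After-tax nominal return = 11.9% × (1 − 0.15) = 10.1150%.
1 + r = 1.10115 / 1.03500 = 1.063913
After-tax real rate = 1.063913 − 1 → 6.391%.

6.391%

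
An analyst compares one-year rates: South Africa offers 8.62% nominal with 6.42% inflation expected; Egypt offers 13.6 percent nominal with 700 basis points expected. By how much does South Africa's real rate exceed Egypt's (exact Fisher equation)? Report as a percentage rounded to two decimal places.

-4.10%

South Africa: (1 + 0.0862)/(1 + 0.0642) − 1 = 2.0673%
Egypt: (1 + 0.1360)/(1 + 0.0700) − 1 = 6.1682%
Differential = 2.0673% − 6.1682% = -4.1009% → -4.10%.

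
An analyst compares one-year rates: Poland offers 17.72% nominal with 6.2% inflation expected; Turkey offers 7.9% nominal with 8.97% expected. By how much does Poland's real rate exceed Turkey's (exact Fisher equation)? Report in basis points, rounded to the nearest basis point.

1183 basis points

Poland: (1 + 0.1772)/(1 + 0.0620) − 1 = 10.8475%
Turkey: (1 + 0.0790)/(1 + 0.0897) − 1 = -0.9819%
Differential = 10.8475% − (-0.9819%) = 11.8294% → 1183 basis points.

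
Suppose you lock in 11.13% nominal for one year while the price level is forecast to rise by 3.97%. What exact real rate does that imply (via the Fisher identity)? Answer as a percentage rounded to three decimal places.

6.887%

1 + r = 1.11130 / 1.03970 = 1.068866
r = 1.068866 − 1 = 6.8866%, i.e. 6.887%.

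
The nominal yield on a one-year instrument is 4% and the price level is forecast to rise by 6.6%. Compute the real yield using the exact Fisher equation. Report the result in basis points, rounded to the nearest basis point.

1 + r = 1.04000 / 1.06600 = 0.975610
r = 0.975610 − 1 = -2.4390%, i.e. -244 basis points.

-244 basis points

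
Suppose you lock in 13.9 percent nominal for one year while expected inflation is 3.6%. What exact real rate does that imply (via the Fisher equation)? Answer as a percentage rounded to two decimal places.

9.94%

1 + r = 1.13900 / 1.03600 = 1.099421
r = 1.099421 − 1 = 9.9421%, i.e. 9.94%.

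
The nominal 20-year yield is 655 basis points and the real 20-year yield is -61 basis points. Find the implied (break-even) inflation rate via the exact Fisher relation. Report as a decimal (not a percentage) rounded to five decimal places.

(1 + π) = (1 + i)/(1 + r) = 1.06550 / 0.99390 = 1.072039
Break-even inflation = 1.072039 − 1 → 0.07204.

0.07204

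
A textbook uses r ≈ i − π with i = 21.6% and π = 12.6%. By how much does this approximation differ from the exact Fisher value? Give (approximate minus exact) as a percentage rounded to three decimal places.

1.007%

Approximate: r ≈ 21.600% − 12.600% = 9.0000%
Exact: (1 + 0.2160)/(1 + 0.1260) − 1 = 7.9929%
Error = 9.0000% − 7.9929% = 1.0071% → 1.007%.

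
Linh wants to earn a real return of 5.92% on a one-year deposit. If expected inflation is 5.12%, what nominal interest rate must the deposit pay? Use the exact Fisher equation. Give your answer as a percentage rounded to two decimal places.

11.34%

(1 + i) = (1 + r)(1 + π) = 1.05920 × 1.05120 = 1.11343104
i = 1.11343104 − 1, so the required nominal rate is 11.34%.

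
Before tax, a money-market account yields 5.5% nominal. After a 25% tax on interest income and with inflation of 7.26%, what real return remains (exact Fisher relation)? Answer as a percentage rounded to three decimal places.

-2.923%

After-tax nominal return = 5.5% × (1 − 0.25) = 4.1250%.
1 + r = 1.04125 / 1.07260 = 0.970772
After-tax real rate = 0.970772 − 1 → -2.923%.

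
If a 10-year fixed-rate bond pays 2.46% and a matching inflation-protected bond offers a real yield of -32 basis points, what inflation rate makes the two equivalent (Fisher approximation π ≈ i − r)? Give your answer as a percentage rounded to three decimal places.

2.780%

π ≈ i − r = 2.46% − (-0.32%) → 2.780%.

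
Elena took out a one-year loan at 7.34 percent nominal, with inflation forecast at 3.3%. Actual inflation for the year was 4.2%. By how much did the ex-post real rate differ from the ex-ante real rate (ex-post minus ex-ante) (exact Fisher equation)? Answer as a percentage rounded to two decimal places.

Ex-ante: (1 + 0.0734)/(1 + 0.0330) − 1 = 3.9109%
Ex-post: (1 + 0.0734)/(1 + 0.0420) − 1 = 3.0134%
Difference (ex-post − ex-ante) = -0.8975% → -0.90%.

-0.90%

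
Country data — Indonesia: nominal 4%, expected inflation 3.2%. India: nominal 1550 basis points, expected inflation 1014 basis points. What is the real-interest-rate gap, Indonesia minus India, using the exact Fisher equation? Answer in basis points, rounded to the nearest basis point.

Indonesia: (1 + 0.0400)/(1 + 0.0320) − 1 = 0.7752%
India: (1 + 0.1550)/(1 + 0.1014) − 1 = 4.8665%
Differential = 0.7752% − 4.8665% = -4.0913% → -409 basis points.

-409 basis points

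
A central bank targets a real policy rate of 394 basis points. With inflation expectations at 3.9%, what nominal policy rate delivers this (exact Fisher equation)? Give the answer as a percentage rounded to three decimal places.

7.994%

(1 + i) = (1 + r)(1 + π) = 1.03940 × 1.03900 = 1.0799366
i = 1.0799366 − 1, so the required nominal rate is 7.994%.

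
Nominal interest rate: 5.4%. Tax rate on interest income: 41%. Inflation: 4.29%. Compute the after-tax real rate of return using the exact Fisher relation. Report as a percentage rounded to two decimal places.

After-tax nominal return = 5.4% × (1 − 0.41) = 3.1860%.
1 + r = 1.03186 / 1.04290 = 0.989414
After-tax real rate = 0.989414 − 1 → -1.06%.

-1.06%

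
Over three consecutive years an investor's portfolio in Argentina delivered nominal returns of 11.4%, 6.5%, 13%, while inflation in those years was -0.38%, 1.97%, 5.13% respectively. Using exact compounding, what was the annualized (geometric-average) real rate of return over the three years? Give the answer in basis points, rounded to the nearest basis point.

788 basis points

Nominal growth factor = 1.1140 × 1.0650 × 1.1300 = 1.34064330
Price-level growth factor = 0.9962 × 1.0197 × 1.0513 = 1.06793697
Real growth factor = 1.34064330 / 1.06793697 = 1.25535808
Annualized real rate = 1.25535808^(1/3) − 1 = 7.8754% → 788 basis points.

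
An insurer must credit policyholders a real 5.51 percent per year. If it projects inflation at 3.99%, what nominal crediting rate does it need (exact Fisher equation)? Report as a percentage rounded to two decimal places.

9.72%

(1 + i) = (1 + r)(1 + π) = 1.05510 × 1.03990 = 1.09719849
i = 1.09719849 − 1, so the required nominal rate is 9.72%.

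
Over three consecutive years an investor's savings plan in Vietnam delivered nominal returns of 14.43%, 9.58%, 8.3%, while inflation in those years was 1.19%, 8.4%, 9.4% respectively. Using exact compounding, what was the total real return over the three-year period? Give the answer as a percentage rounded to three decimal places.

13.166%

Compound the nominal returns: 1.1443 × 1.0958 × 1.0830 = 1.358000.
Compound inflation: 1.0119 × 1.0840 × 1.0940 = 1.200008.
Deflate: 1.358000 / 1.200008 = 1.131659.
Total real return = 1.131659 − 1 → 13.166%.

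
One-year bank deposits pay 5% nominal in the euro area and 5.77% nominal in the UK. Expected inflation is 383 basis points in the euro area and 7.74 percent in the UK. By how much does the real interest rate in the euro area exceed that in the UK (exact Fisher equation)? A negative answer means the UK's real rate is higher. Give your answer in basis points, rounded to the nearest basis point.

296 basis points

The euro area: (1 + 0.0500)/(1 + 0.0383) − 1 = 1.1268%
The UK: (1 + 0.0577)/(1 + 0.0774) − 1 = -1.8285%
Differential = 1.1268% − (-1.8285%) = 2.9553% → 296 basis points.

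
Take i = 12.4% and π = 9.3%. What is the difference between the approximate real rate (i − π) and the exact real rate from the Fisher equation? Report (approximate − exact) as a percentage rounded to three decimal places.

Approximate: r ≈ 12.400% − 9.300% = 3.1000%
Exact: (1 + 0.1240)/(1 + 0.0930) − 1 = 2.8362%
Error = 3.1000% − 2.8362% = 0.2638% → 0.264%.

0.264%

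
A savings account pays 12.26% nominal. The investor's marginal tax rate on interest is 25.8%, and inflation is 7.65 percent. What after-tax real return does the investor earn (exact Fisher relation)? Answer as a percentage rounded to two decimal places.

After-tax nominal return = 12.26% × (1 − 0.258) = 9.09692%.
1 + r = 1.0909692 / 1.07650 = 1.013441
After-tax real rate = 1.013441 − 1 → 1.34%.

1.34%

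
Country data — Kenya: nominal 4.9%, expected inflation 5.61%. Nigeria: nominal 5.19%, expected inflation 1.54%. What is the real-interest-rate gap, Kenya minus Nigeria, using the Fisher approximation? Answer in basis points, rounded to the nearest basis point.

-436 basis points

Kenya: 4.9% − 5.61% = -0.710%
Nigeria: 5.19% − 1.54% = 3.650%
Differential = -4.360% → -436 basis points.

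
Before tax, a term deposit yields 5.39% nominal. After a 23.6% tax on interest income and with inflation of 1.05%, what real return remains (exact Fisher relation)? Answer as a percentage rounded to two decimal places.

3.04%

After-tax nominal return = 5.39% × (1 − 0.236) = 4.11796%.
1 + r = 1.0411796 / 1.01050 = 1.030361
After-tax real rate = 1.030361 − 1 → 3.04%.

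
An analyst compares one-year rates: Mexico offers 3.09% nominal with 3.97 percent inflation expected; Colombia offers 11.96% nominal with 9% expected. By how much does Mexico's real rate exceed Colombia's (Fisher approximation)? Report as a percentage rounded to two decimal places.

Mexico: 3.09% − 3.97% = -0.880%
Colombia: 11.96% − 9% = 2.960%
Differential = -3.840% → -3.84%.

-3.84%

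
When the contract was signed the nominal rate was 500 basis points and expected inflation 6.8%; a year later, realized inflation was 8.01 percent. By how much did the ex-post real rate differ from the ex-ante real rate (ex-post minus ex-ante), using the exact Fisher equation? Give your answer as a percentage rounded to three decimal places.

-1.101%

Ex-ante: (1 + 0.0500)/(1 + 0.0680) − 1 = -1.6854%
Ex-post: (1 + 0.0500)/(1 + 0.0801) − 1 = -2.7868%
Difference (ex-post − ex-ante) = -1.1014% → -1.101%.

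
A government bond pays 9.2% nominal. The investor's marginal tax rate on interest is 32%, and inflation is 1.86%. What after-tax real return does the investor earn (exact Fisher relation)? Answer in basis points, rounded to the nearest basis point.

432 basis points

After-tax nominal return = 9.2% × (1 − 0.32) = 6.2560%.
1 + r = 1.06256 / 1.01860 = 1.043157
After-tax real rate = 1.043157 − 1 → 432 basis points.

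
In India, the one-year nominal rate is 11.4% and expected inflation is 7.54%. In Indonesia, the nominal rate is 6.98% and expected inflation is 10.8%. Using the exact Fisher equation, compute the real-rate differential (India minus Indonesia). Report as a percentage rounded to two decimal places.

India: (1 + 0.1140)/(1 + 0.0754) − 1 = 3.5894%
Indonesia: (1 + 0.0698)/(1 + 0.1080) − 1 = -3.4477%
Differential = 3.5894% − (-3.4477%) = 7.0370% → 7.04%.

7.04%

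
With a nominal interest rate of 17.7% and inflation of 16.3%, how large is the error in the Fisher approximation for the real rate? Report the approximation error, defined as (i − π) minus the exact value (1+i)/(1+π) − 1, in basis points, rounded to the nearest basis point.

20 basis points

Approximate: r ≈ 17.700% − 16.300% = 1.4000%
Exact: (1 + 0.1770)/(1 + 0.1630) − 1 = 1.2038%
Error = 1.4000% − 1.2038% = 0.1962% → 20 basis points.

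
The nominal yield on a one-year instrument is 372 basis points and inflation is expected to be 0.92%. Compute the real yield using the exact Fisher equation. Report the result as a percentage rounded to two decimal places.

1 + r = 1.03720 / 1.00920 = 1.027745
r = 1.027745 − 1 = 2.7745%, i.e. 2.77%.

2.77%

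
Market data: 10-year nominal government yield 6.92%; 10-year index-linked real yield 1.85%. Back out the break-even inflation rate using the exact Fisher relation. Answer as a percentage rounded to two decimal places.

(1 + π) = (1 + i)/(1 + r) = 1.06920 / 1.01850 = 1.049779
Break-even inflation = 1.049779 − 1 → 4.98%.

4.98%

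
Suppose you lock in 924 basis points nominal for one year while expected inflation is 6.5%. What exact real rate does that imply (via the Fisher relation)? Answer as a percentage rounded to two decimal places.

2.57%

1 + r = 1.09240 / 1.06500 = 1.025728
r = 1.025728 − 1 = 2.5728%, i.e. 2.57%.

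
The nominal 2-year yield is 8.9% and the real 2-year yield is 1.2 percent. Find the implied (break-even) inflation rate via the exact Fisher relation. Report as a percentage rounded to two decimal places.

(1 + π) = (1 + i)/(1 + r) = 1.08900 / 1.01200 = 1.076087
Break-even inflation = 1.076087 − 1 → 7.61%.

7.61%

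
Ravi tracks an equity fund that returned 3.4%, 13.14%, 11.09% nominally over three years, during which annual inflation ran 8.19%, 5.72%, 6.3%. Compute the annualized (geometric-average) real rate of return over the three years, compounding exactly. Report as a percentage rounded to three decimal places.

Compound the nominal returns: 1.0340 × 1.1314 × 1.1109 = 1.29960592.
Compound inflation: 1.0819 × 1.0572 × 1.0630 = 1.21584311.
Deflate: 1.29960592 / 1.21584311 = 1.06889277.
Annualized real rate = 1.06889277^(1/3) − 1 = 2.2456% → 2.246%.

2.246%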